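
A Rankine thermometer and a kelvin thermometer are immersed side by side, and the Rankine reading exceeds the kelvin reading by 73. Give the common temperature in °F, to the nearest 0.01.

-295.42°F

Let x be the Rankine reading; then the kelvin reading is 5/9·x.
(5/9·x) - x = -73  ⇒  (-4/9)·x = -73  ⇒  x = 164.2500°R.
In Celsius: (164.25 - 491.67) × 5/9 = -181.9000°C.
In Fahrenheit: -181.9000 × 1.8 + 32 = -295.42°F.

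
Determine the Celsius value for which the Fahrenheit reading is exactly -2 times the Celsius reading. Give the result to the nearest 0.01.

Let C be the Celsius reading. The Fahrenheit reading is F = 1.8·C + 32.
Require F = -2·C: 1.8·C + 32 = -2·C.
(3.8)·C = -32  ⇒  C = -8.42.

-8.42°C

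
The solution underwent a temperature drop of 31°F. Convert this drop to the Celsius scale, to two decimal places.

17.22°C

Only the scale ratio 5/9 matters for a change in temperature.
31 × 5/9 = 17.22.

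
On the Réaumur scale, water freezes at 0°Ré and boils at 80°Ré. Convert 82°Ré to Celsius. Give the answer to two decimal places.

Linear interpolation between the fixed points: C = (82 - 0) × 100 / (80 - 0) = 102.5000°C.

102.50°C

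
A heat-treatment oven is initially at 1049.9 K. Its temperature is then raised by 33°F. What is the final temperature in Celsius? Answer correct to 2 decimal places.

Initial temperature in Celsius: 1049.9 - 273.15 = 776.7500°C.
The 33°F change is an interval, so only the factor 5/9 applies: +33 × 5/9 = +18.3333°C.
Final Celsius temperature: 776.7500 + 18.3333 = 795.0833°C.

795.08°C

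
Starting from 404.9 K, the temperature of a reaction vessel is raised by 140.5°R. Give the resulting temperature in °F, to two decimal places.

409.65°F

Initial temperature in Celsius: 404.9 - 273.15 = 131.7500°C.
The 140.5°R change is an interval, so only the factor 5/9 applies: +140.5 × 5/9 = +78.0556°C.
Final Celsius temperature: 131.7500 + 78.0556 = 209.8056°C.
In Fahrenheit: 209.8056 × 1.8 + 32 = 409.65°F.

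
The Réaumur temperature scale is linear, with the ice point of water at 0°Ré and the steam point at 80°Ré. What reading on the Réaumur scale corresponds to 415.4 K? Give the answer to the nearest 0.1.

113.8°Ré

First in Celsius: 415.4 - 273.15 = 142.2500°C.
Linearly onto the Réaumur scale: 0 + (142.2500 / 100) × (80 - 0) = 113.8°Ré.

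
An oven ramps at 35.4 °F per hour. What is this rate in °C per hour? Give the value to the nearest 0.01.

Since only a temperature interval is involved, the additive offset between the scales drops out.
A change of 1°F is a change of 5/9°C, so 35.4 × 5/9 = 19.67.

19.67 °C/hour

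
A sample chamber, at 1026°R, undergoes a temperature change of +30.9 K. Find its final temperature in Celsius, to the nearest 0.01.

Initial temperature in Celsius: (1026 - 491.67) × 5/9 = 296.8500°C.
The 30.9 K change is an interval; Kelvin and Celsius degrees are the same size, so ΔC = +30.9°C.
Final Celsius temperature: 296.8500 + 30.9000 = 327.7500°C.

327.75°C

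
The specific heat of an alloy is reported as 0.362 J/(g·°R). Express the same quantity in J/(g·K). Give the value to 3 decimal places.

0.652 J/(g·K)

The quantity depends on a temperature interval, so only the ratio of degree sizes applies; the offset between the scales is irrelevant.
A change of 1 K is a change of 1.8°R, so per K the value is 0.362 × 1.8 = 0.652.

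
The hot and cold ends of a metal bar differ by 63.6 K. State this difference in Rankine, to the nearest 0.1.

114.5°R

An interval of 1 K corresponds to 1.8°R.
63.6 × 1.8 = 114.5.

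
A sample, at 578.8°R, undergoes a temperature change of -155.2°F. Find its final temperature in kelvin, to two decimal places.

235.33 K

Initial temperature in Celsius: (578.8 - 491.67) × 5/9 = 48.4056°C.
The 155.2°F change is an interval, so only the factor 5/9 applies: -155.2 × 5/9 = -86.2222°C.
Final Celsius temperature: 48.4056 - 86.2222 = -37.8167°C.
In kelvin: -37.8167 + 273.15 = 235.33 K.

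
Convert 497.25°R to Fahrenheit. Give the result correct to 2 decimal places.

37.58°F

In Celsius: (497.25 - 491.67) × 5/9 = 3.1000°C.
In Fahrenheit: 3.1000 × 1.8 + 32 = 37.58°F.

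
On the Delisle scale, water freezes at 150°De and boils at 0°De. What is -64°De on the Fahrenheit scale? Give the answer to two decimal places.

Linear interpolation between the fixed points: C = (-64 - 150) × 100 / (0 - 150) = 142.6667°C.
Then 142.6667 × 1.8 + 32 = 288.80°F.

288.80°F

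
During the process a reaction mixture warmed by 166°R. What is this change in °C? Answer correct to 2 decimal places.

For a temperature interval the offset drops out; only the factor 5/9 applies.
166 × 5/9 = 92.22.

92.22°C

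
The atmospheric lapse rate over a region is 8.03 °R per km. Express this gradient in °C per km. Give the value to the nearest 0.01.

Since only a temperature interval is involved, the additive offset between the scales drops out.
A change of 1°R is a change of 5/9°C, so 8.03 × 5/9 = 4.46.

4.46 °C/km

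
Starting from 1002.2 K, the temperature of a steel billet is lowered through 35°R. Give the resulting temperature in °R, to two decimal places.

1768.96°R

Initial temperature in Celsius: 1002.2 - 273.15 = 729.0500°C.
The 35°R change is an interval, so only the factor 5/9 applies: -35 × 5/9 = -19.4444°C.
Final Celsius temperature: 729.0500 - 19.4444 = 709.6056°C.
In Rankine: 709.6056 × 1.8 + 491.67 = 1768.96°R.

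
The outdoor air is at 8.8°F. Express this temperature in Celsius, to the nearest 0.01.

-12.89°C

In Celsius: (8.8 - 32) × 5/9 = -12.8889°C.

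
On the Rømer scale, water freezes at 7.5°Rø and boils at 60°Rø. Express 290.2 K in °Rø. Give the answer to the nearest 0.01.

First in Celsius: 290.2 - 273.15 = 17.0500°C.
Linearly onto the Rømer scale: 7.5 + (17.0500 / 100) × (60 - 7.5) = 16.45°Rø.

16.45°Rø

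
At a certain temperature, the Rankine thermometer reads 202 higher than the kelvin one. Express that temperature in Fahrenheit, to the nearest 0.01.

Let x be the kelvin reading; then the Rankine reading is 1.8·x.
(1.8·x) - x = 202  ⇒  (0.8)·x = 202  ⇒  x = 252.5000 K.
In Celsius: 252.5 - 273.15 = -20.6500°C.
In Fahrenheit: -20.6500 × 1.8 + 32 = -5.17°F.

-5.17°F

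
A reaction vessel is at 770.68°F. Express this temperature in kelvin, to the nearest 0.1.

In Celsius: (770.68 - 32) × 5/9 = 410.3778°C.
In kelvin: 410.3778 + 273.15 = 683.5 K.

683.5 K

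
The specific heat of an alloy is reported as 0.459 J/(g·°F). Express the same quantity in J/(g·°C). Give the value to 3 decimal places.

Since only a temperature interval is involved, the additive offset between the scales drops out.
A change of 1°C is a change of 1.8°F, so per °C the value is 0.459 × 1.8 = 0.826.

0.826 J/(g·°C)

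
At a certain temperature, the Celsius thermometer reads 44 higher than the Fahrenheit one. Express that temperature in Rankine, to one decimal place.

320.7°R

Let x be the Fahrenheit reading; then the Celsius reading is 5/9·x - 17.7778.
(5/9·x - 17.7778) - x = 44  ⇒  (-4/9)·x = 61.7778  ⇒  x = -139.0000°F.
In Celsius: (-139 - 32) × 5/9 = -95.0000°C.
In Rankine: -95.0000 × 1.8 + 491.67 = 320.7°R.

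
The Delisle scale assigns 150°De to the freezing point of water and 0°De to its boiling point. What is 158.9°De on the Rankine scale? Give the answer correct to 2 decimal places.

480.99°R

Linear interpolation between the fixed points: C = (158.9 - 150) × 100 / (0 - 150) = -5.9333°C.
Then -5.9333 × 1.8 + 491.67 = 480.99°R.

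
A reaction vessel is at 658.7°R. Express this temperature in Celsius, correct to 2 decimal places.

In Celsius: (658.7 - 491.67) × 5/9 = 92.7944°C.

92.79°C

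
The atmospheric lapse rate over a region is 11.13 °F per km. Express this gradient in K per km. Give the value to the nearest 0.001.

6.183 K/km

Since only a temperature interval is involved, the additive offset between the scales drops out.
A change of 1°F is a change of 5/9 K, so 11.13 × 5/9 = 6.183.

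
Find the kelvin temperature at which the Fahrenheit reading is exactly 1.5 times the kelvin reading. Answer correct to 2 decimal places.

Let K be the kelvin reading. The Fahrenheit reading is F = 1.8·K - 459.67.
Require F = 1.5·K: 1.8·K - 459.67 = 1.5·K.
(0.3)·K = 459.67  ⇒  K = 1532.23.

1532.23 K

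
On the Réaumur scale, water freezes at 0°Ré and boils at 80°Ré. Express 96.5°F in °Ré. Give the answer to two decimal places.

First in Celsius: (96.5 - 32) × 5/9 = 35.8333°C.
Linearly onto the Réaumur scale: 0 + (35.8333 / 100) × (80 - 0) = 28.67°Ré.

28.67°Ré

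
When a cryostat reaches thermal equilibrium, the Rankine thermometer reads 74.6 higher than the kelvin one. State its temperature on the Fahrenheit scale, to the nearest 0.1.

Let x be the kelvin reading; then the Rankine reading is 1.8·x.
(1.8·x) - x = 74.6  ⇒  (0.8)·x = 74.6  ⇒  x = 93.2500 K.
In Celsius: 93.25 - 273.15 = -179.9000°C.
In Fahrenheit: -179.9000 × 1.8 + 32 = -291.8°F.

-291.8°F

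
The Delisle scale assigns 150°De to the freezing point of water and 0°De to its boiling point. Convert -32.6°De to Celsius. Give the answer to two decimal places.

121.73°C

Linear interpolation between the fixed points: C = (-32.6 - 150) × 100 / (0 - 150) = 121.7333°C.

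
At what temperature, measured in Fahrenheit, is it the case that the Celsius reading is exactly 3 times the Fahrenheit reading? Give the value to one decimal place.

Let F be the Fahrenheit reading. The Celsius reading is C = 5/9·F - 17.7778.
Require C = 3·F: 5/9·F - 17.7778 = 3·F.
(-22/9)·F = 17.7778  ⇒  F = -7.3.

-7.3°F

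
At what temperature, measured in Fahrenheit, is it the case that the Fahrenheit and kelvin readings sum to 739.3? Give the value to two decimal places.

Let F be the Fahrenheit reading. The kelvin reading is K = 5/9·F + 255.372.
Require F + K = 739.3: (14/9)·F + 255.372 = 739.3.
F = (739.3 - 255.372) / (14/9) = 311.10.

311.10°F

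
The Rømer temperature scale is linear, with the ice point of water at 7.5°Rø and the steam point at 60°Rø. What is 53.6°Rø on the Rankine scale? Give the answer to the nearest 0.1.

Linear interpolation between the fixed points: C = (53.6 - 7.5) × 100 / (60 - 7.5) = 87.8095°C.
Then 87.8095 × 1.8 + 491.67 = 649.7°R.

649.7°R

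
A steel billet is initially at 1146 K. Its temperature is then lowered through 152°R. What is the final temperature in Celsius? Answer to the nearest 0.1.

788.4°C

Initial temperature in Celsius: 1146 - 273.15 = 872.8500°C.
The 152°R change is an interval, so only the factor 5/9 applies: -152 × 5/9 = -84.4444°C.
Final Celsius temperature: 872.8500 - 84.4444 = 788.4056°C.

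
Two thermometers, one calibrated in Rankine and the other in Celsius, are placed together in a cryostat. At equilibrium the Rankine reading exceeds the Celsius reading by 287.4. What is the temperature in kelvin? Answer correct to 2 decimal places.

Let x be the Rankine reading; then the Celsius reading is 5/9·x - 273.15.
(5/9·x - 273.15) - x = -287.4  ⇒  (-4/9)·x = -14.25  ⇒  x = 32.0625°R.
In Celsius: (32.0625 - 491.67) × 5/9 = -255.3375°C.
In kelvin: -255.3375 + 273.15 = 17.81 K.

17.81 K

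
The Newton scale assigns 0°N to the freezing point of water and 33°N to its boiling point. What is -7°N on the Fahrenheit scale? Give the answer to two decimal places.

-6.18°F

Linear interpolation between the fixed points: C = (-7 - 0) × 100 / (33 - 0) = -21.2121°C.
Then -21.2121 × 1.8 + 32 = -6.18°F.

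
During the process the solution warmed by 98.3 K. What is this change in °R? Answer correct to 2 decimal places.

176.94°R

For a temperature interval the offset drops out; only the factor 1.8 applies.
98.3 × 1.8 = 176.94.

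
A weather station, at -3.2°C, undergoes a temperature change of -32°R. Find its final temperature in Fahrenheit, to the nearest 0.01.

The 32°R change is an interval, so only the factor 5/9 applies: -32 × 5/9 = -17.7778°C.
Final Celsius temperature: -3.2000 - 17.7778 = -20.9778°C.
In Fahrenheit: -20.9778 × 1.8 + 32 = -5.76°F.

-5.76°F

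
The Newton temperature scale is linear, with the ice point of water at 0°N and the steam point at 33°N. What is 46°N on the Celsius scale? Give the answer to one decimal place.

Linear interpolation between the fixed points: C = (46 - 0) × 100 / (33 - 0) = 139.3939°C.

139.4°C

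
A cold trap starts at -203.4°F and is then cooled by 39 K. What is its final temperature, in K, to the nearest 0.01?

103.37 K

Initial temperature in Celsius: (-203.4 - 32) × 5/9 = -130.7778°C.
The 39 K change is an interval; Kelvin and Celsius degrees are the same size, so ΔC = -39°C.
Final Celsius temperature: -130.7778 - 39.0000 = -169.7778°C.
In kelvin: -169.7778 + 273.15 = 103.37 K.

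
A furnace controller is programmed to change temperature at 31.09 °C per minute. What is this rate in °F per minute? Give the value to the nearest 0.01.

55.96 °F/minute

Since only a temperature interval is involved, the additive offset between the scales drops out.
A change of 1°C is a change of 1.8°F, so 31.09 × 1.8 = 55.96.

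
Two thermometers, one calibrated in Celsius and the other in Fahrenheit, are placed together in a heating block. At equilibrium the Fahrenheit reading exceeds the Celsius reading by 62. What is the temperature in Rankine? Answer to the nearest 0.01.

559.17°R

Let x be the Celsius reading; then the Fahrenheit reading is 1.8·x + 32.
(1.8·x + 32) - x = 62  ⇒  (0.8)·x = 30  ⇒  x = 37.5000°C.
In Rankine: 37.5000 × 1.8 + 491.67 = 559.17°R.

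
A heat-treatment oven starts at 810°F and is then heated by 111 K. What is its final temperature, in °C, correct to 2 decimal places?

Initial temperature in Celsius: (810 - 32) × 5/9 = 432.2222°C.
The 111 K change is an interval; Kelvin and Celsius degrees are the same size, so ΔC = +111°C.
Final Celsius temperature: 432.2222 + 111.0000 = 543.2222°C.

543.22°C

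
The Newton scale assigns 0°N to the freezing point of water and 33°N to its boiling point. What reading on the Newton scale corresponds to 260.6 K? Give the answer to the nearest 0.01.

First in Celsius: 260.6 - 273.15 = -12.5500°C.
Linearly onto the Newton scale: 0 + (-12.5500 / 100) × (33 - 0) = -4.14°N.

-4.14°N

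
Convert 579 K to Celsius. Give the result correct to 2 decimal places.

305.85°C

In Celsius: 579 - 273.15 = 305.8500°C.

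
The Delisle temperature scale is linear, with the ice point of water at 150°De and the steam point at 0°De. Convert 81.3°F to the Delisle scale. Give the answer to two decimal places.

108.92°De

First in Celsius: (81.3 - 32) × 5/9 = 27.3889°C.
Linearly onto the Delisle scale: 150 + (27.3889 / 100) × (0 - 150) = 108.92°De.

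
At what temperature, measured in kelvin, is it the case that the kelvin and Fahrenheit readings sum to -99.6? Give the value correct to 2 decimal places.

128.60 K

Let K be the kelvin reading. The Fahrenheit reading is F = 1.8·K - 459.67.
Require K + F = -99.6: (2.8)·K - 459.67 = -99.6.
K = (-99.6 + 459.67) / (2.8) = 128.60.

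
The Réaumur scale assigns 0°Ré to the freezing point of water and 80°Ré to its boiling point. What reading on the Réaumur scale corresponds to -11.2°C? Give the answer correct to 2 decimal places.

-8.96°Ré

Linearly onto the Réaumur scale: 0 + (-11.2000 / 100) × (80 - 0) = -8.96°Ré.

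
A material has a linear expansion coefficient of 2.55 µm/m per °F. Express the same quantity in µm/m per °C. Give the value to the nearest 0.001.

4.590 µm/m per °C

Since only a temperature interval is involved, the additive offset between the scales drops out.
A change of 1°C is a change of 1.8°F, so per °C the value is 2.55 × 1.8 = 4.590.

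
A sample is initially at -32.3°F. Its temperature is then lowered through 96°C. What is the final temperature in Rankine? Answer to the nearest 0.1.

254.6°R

Initial temperature in Celsius: (-32.3 - 32) × 5/9 = -35.7222°C.
Final Celsius temperature: -35.7222 - 96.0000 = -131.7222°C.
In Rankine: -131.7222 × 1.8 + 491.67 = 254.6°R.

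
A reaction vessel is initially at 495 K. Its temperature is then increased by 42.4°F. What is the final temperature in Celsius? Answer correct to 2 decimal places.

245.41°C

Initial temperature in Celsius: 495 - 273.15 = 221.8500°C.
The 42.4°F change is an interval, so only the factor 5/9 applies: +42.4 × 5/9 = +23.5556°C.
Final Celsius temperature: 221.8500 + 23.5556 = 245.4056°C.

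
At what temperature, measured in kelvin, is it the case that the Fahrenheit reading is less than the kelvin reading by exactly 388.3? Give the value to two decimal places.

89.21 K

Let K be the kelvin reading. The Fahrenheit reading is F = 1.8·K - 459.67.
Require F - K = -388.3: (0.8)·K - 459.67 = -388.3.
K = (-388.3 + 459.67) / (0.8) = 89.21.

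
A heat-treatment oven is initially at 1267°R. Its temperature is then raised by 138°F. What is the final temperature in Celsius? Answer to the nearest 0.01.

507.41°C

Initial temperature in Celsius: (1267 - 491.67) × 5/9 = 430.7389°C.
The 138°F change is an interval, so only the factor 5/9 applies: +138 × 5/9 = +76.6667°C.
Final Celsius temperature: 430.7389 + 76.6667 = 507.4056°C.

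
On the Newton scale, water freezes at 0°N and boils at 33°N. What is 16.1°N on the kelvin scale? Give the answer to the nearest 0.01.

Linear interpolation between the fixed points: C = (16.1 - 0) × 100 / (33 - 0) = 48.7879°C.
Then 48.7879 + 273.15 = 321.94 K.

321.94 K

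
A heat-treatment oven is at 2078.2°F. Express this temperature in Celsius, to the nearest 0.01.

1136.78°C

In Celsius: (2078.2 - 32) × 5/9 = 1136.7778°C.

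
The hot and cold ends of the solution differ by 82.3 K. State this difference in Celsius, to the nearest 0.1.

82.3°C

Kelvin and Celsius degrees are the same size, so the interval is unchanged: 82.3.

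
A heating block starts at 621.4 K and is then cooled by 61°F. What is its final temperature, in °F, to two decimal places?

597.85°F

Initial temperature in Celsius: 621.4 - 273.15 = 348.2500°C.
The 61°F change is an interval, so only the factor 5/9 applies: -61 × 5/9 = -33.8889°C.
Final Celsius temperature: 348.2500 - 33.8889 = 314.3611°C.
In Fahrenheit: 314.3611 × 1.8 + 32 = 597.85°F.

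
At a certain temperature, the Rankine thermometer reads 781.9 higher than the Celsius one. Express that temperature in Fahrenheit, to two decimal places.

685.02°F

Let x be the Celsius reading; then the Rankine reading is 1.8·x + 491.67.
(1.8·x + 491.67) - x = 781.9  ⇒  (0.8)·x = 290.23  ⇒  x = 362.7875°C.
In Fahrenheit: 362.7875 × 1.8 + 32 = 685.02°F.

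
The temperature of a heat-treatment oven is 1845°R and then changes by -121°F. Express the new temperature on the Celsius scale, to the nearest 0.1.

Initial temperature in Celsius: (1845 - 491.67) × 5/9 = 751.8500°C.
The 121°F change is an interval, so only the factor 5/9 applies: -121 × 5/9 = -67.2222°C.
Final Celsius temperature: 751.8500 - 67.2222 = 684.6278°C.

684.6°C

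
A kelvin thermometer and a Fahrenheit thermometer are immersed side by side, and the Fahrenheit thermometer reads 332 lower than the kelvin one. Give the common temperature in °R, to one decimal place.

287.3°R

Let x be the kelvin reading; then the Fahrenheit reading is 1.8·x - 459.67.
(1.8·x - 459.67) - x = -332  ⇒  (0.8)·x = 127.67  ⇒  x = 159.5875 K.
In Celsius: 159.5875 - 273.15 = -113.5625°C.
In Rankine: -113.5625 × 1.8 + 491.67 = 287.3°R.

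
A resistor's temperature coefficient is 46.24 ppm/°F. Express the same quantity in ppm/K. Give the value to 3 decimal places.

Since only a temperature interval is involved, the additive offset between the scales drops out.
A change of 1 K is a change of 1.8°F, so per K the value is 46.24 × 1.8 = 83.232.

83.232 ppm/K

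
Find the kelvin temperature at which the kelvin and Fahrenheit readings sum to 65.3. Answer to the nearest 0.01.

Let K be the kelvin reading. The Fahrenheit reading is F = 1.8·K - 459.67.
Require K + F = 65.3: (2.8)·K - 459.67 = 65.3.
K = (65.3 + 459.67) / (2.8) = 187.49.

187.49 K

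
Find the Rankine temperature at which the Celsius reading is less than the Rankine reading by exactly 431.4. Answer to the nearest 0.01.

Let R be the Rankine reading. The Celsius reading is C = 5/9·R - 273.15.
Require C - R = -431.4: (-4/9)·R - 273.15 = -431.4.
R = (-431.4 + 273.15) / (-4/9) = 356.06.

356.06°R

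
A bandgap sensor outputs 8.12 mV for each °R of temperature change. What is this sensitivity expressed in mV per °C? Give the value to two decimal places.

The quantity depends on a temperature interval, so only the ratio of degree sizes applies; the offset between the scales is irrelevant.
A change of 1°C is a change of 1.8°R, so per °C the value is 8.12 × 1.8 = 14.62.

14.62 mV per °C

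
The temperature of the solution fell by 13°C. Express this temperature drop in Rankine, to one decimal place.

23.4°R

Only the scale ratio 1.8 matters for a change in temperature.
13 × 1.8 = 23.4.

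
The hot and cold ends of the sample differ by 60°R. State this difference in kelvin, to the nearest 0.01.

33.33 K

An interval of 1°R corresponds to 5/9 K.
60 × 5/9 = 33.33.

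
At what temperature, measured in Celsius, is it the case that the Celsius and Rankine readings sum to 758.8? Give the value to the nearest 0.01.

95.40°C

Let C be the Celsius reading. The Rankine reading is R = 1.8·C + 491.67.
Require C + R = 758.8: (2.8)·C + 491.67 = 758.8.
C = (758.8 - 491.67) / (2.8) = 95.40.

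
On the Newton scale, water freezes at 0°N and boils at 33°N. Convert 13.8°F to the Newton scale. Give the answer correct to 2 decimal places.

-3.34°N

First in Celsius: (13.8 - 32) × 5/9 = -10.1111°C.
Linearly onto the Newton scale: 0 + (-10.1111 / 100) × (33 - 0) = -3.34°N.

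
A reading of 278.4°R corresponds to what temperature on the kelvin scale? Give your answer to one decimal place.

In Celsius: (278.4 - 491.67) × 5/9 = -118.4833°C.
In kelvin: -118.4833 + 273.15 = 154.7 K.

154.7 K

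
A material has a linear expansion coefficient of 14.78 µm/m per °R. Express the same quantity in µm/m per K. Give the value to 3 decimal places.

26.604 µm/m per K

Since only a temperature interval is involved, the additive offset between the scales drops out.
A change of 1 K is a change of 1.8°R, so per K the value is 14.78 × 1.8 = 26.604.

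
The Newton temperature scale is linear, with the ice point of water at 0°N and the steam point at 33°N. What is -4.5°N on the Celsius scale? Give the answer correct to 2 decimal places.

Linear interpolation between the fixed points: C = (-4.5 - 0) × 100 / (33 - 0) = -13.6364°C.

-13.64°C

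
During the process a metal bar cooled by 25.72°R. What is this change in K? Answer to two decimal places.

14.29 K

An interval of 1°R corresponds to 5/9 K.
25.72 × 5/9 = 14.29.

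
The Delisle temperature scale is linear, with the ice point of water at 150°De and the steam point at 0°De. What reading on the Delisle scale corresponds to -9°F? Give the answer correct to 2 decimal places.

First in Celsius: (-9 - 32) × 5/9 = -22.7778°C.
Linearly onto the Delisle scale: 150 + (-22.7778 / 100) × (0 - 150) = 184.17°De.

184.17°De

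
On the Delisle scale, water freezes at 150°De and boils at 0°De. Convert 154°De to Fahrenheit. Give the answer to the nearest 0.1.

Linear interpolation between the fixed points: C = (154 - 150) × 100 / (0 - 150) = -2.6667°C.
Then -2.6667 × 1.8 + 32 = 27.2°F.

27.2°F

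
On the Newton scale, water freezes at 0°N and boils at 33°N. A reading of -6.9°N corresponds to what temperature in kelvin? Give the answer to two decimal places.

252.24 K

Linear interpolation between the fixed points: C = (-6.9 - 0) × 100 / (33 - 0) = -20.9091°C.
Then -20.9091 + 273.15 = 252.24 K.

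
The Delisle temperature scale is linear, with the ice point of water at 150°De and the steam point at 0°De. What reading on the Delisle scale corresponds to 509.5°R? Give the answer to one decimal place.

135.1°De

First in Celsius: (509.5 - 491.67) × 5/9 = 9.9056°C.
Linearly onto the Delisle scale: 150 + (9.9056 / 100) × (0 - 150) = 135.1°De.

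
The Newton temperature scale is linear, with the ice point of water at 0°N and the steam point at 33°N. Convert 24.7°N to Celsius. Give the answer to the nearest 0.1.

Linear interpolation between the fixed points: C = (24.7 - 0) × 100 / (33 - 0) = 74.8485°C.

74.8°C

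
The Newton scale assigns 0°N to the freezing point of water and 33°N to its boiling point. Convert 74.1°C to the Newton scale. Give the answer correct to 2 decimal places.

24.45°N

Linearly onto the Newton scale: 0 + (74.1000 / 100) × (33 - 0) = 24.45°N.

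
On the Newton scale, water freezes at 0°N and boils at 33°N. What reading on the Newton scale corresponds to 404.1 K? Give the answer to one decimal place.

43.2°N

First in Celsius: 404.1 - 273.15 = 130.9500°C.
Linearly onto the Newton scale: 0 + (130.9500 / 100) × (33 - 0) = 43.2°N.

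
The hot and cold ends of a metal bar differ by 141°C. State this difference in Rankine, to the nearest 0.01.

Only the scale ratio 1.8 matters for a change in temperature.
141 × 1.8 = 253.80.

253.80°R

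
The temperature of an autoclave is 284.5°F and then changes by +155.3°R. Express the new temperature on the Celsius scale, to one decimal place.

Initial temperature in Celsius: (284.5 - 32) × 5/9 = 140.2778°C.
The 155.3°R change is an interval, so only the factor 5/9 applies: +155.3 × 5/9 = +86.2778°C.
Final Celsius temperature: 140.2778 + 86.2778 = 226.5556°C.

226.6°C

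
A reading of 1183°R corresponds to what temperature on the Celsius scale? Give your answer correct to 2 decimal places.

384.07°C

In Celsius: (1183 - 491.67) × 5/9 = 384.0722°C.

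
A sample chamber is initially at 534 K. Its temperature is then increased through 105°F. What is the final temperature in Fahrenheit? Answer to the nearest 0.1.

Initial temperature in Celsius: 534 - 273.15 = 260.8500°C.
The 105°F change is an interval, so only the factor 5/9 applies: +105 × 5/9 = +58.3333°C.
Final Celsius temperature: 260.8500 + 58.3333 = 319.1833°C.
In Fahrenheit: 319.1833 × 1.8 + 32 = 606.5°F.

606.5°F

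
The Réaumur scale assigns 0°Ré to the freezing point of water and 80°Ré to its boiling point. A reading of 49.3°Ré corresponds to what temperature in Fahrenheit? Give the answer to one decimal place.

142.9°F

Linear interpolation between the fixed points: C = (49.3 - 0) × 100 / (80 - 0) = 61.6250°C.
Then 61.6250 × 1.8 + 32 = 142.9°F.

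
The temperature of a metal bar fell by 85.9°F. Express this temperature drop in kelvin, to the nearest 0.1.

Only the scale ratio 5/9 matters for a change in temperature.
85.9 × 5/9 = 47.7.

47.7 K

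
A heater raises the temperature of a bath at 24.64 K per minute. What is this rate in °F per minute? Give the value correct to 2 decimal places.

The quantity depends on a temperature interval, so only the ratio of degree sizes applies; the offset between the scales is irrelevant.
A change of 1 K is a change of 1.8°F, so 24.64 × 1.8 = 44.35.

44.35 °F/minute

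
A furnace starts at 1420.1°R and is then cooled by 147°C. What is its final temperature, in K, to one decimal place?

Initial temperature in Celsius: (1420.1 - 491.67) × 5/9 = 515.7944°C.
Final Celsius temperature: 515.7944 - 147.0000 = 368.7944°C.
In kelvin: 368.7944 + 273.15 = 641.9 K.

641.9 K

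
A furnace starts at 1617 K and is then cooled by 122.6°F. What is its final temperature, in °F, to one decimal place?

Initial temperature in Celsius: 1617 - 273.15 = 1343.8500°C.
The 122.6°F change is an interval, so only the factor 5/9 applies: -122.6 × 5/9 = -68.1111°C.
Final Celsius temperature: 1343.8500 - 68.1111 = 1275.7389°C.
In Fahrenheit: 1275.7389 × 1.8 + 32 = 2328.3°F.

2328.3°F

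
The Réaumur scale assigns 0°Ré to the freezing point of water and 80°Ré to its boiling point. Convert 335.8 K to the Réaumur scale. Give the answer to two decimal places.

First in Celsius: 335.8 - 273.15 = 62.6500°C.
Linearly onto the Réaumur scale: 0 + (62.6500 / 100) × (80 - 0) = 50.12°Ré.

50.12°Ré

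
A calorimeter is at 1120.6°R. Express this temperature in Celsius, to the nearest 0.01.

349.41°C

In Celsius: (1120.6 - 491.67) × 5/9 = 349.4056°C.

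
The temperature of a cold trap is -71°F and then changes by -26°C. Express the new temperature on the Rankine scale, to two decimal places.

Initial temperature in Celsius: (-71 - 32) × 5/9 = -57.2222°C.
Final Celsius temperature: -57.2222 - 26.0000 = -83.2222°C.
In Rankine: -83.2222 × 1.8 + 491.67 = 341.87°R.

341.87°R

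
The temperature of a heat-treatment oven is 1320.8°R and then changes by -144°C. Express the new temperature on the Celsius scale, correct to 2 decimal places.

316.63°C

Initial temperature in Celsius: (1320.8 - 491.67) × 5/9 = 460.6278°C.
Final Celsius temperature: 460.6278 - 144.0000 = 316.6278°C.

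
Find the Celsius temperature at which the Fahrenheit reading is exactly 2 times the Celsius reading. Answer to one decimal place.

Let C be the Celsius reading. The Fahrenheit reading is F = 1.8·C + 32.
Require F = 2·C: 1.8·C + 32 = 2·C.
(-0.2)·C = -32  ⇒  C = 160.0.

160.0°C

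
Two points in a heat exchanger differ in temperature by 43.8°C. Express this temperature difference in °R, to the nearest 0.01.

Only the scale ratio 1.8 matters for a change in temperature.
43.8 × 1.8 = 78.84.

78.84°R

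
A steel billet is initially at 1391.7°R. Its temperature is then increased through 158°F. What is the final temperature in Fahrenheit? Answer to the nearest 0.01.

1090.03°F

Initial temperature in Celsius: (1391.7 - 491.67) × 5/9 = 500.0167°C.
The 158°F change is an interval, so only the factor 5/9 applies: +158 × 5/9 = +87.7778°C.
Final Celsius temperature: 500.0167 + 87.7778 = 587.7944°C.
In Fahrenheit: 587.7944 × 1.8 + 32 = 1090.03°F.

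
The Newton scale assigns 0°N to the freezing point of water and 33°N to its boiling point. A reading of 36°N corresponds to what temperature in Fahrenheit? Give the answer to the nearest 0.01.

Linear interpolation between the fixed points: C = (36 - 0) × 100 / (33 - 0) = 109.0909°C.
Then 109.0909 × 1.8 + 32 = 228.36°F.

228.36°F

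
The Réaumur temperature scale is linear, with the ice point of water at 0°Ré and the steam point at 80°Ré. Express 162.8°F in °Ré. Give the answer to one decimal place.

58.1°Ré

First in Celsius: (162.8 - 32) × 5/9 = 72.6667°C.
Linearly onto the Réaumur scale: 0 + (72.6667 / 100) × (80 - 0) = 58.1°Ré.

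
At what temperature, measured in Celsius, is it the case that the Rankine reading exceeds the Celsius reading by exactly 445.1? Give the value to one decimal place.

-58.2°C

Let C be the Celsius reading. The Rankine reading is R = 1.8·C + 491.67.
Require R - C = 445.1: (0.8)·C + 491.67 = 445.1.
C = (445.1 - 491.67) / (0.8) = -58.2.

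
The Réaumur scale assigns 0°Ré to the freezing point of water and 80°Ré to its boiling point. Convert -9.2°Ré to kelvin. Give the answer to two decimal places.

Linear interpolation between the fixed points: C = (-9.2 - 0) × 100 / (80 - 0) = -11.5000°C.
Then -11.5000 + 273.15 = 261.65 K.

261.65 K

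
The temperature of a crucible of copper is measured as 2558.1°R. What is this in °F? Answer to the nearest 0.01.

2098.43°F

In Celsius: (2558.1 - 491.67) × 5/9 = 1148.0167°C.
In Fahrenheit: 1148.0167 × 1.8 + 32 = 2098.43°F.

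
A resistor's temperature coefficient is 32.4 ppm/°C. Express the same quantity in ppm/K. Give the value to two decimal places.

32.40 ppm/K

The quantity depends on a temperature interval, so only the ratio of degree sizes applies; the offset between the scales is irrelevant.
A change of 1 K is a change of 1°C, so per K the value is 32.4 × 1 = 32.40.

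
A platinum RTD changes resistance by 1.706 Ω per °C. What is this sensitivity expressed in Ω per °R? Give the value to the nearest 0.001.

The quantity depends on a temperature interval, so only the ratio of degree sizes applies; the offset between the scales is irrelevant.
A change of 1°R is a change of 5/9°C, so per °R the value is 1.706 × 5/9 = 0.948.

0.948 Ω per °R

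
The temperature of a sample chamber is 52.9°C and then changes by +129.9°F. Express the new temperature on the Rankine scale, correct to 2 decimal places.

716.79°R

The 129.9°F change is an interval, so only the factor 5/9 applies: +129.9 × 5/9 = +72.1667°C.
Final Celsius temperature: 52.9000 + 72.1667 = 125.0667°C.
In Rankine: 125.0667 × 1.8 + 491.67 = 716.79°R.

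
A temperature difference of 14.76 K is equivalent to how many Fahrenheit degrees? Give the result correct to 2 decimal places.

For a temperature interval the offset drops out; only the factor 1.8 applies.
14.76 × 1.8 = 26.57.

26.57°F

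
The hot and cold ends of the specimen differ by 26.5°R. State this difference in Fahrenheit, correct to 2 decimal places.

26.50°F

Rankine and Fahrenheit degrees are the same size, so the interval is unchanged: 26.50.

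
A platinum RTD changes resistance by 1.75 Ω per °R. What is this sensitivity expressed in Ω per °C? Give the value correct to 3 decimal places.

3.150 Ω per °C

Since only a temperature interval is involved, the additive offset between the scales drops out.
A change of 1°C is a change of 1.8°R, so per °C the value is 1.75 × 1.8 = 3.150.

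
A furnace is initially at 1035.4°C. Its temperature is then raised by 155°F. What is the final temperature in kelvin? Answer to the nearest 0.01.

The 155°F change is an interval, so only the factor 5/9 applies: +155 × 5/9 = +86.1111°C.
Final Celsius temperature: 1035.4000 + 86.1111 = 1121.5111°C.
In kelvin: 1121.5111 + 273.15 = 1394.66 K.

1394.66 K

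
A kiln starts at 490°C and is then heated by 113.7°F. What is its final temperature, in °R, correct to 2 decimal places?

1487.37°R

The 113.7°F change is an interval, so only the factor 5/9 applies: +113.7 × 5/9 = +63.1667°C.
Final Celsius temperature: 490.0000 + 63.1667 = 553.1667°C.
In Rankine: 553.1667 × 1.8 + 491.67 = 1487.37°R.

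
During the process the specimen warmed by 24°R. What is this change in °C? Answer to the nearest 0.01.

13.33°C

For a temperature interval the offset drops out; only the factor 5/9 applies.
24 × 5/9 = 13.33.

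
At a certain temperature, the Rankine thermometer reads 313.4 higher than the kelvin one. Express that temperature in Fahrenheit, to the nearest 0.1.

Let x be the kelvin reading; then the Rankine reading is 1.8·x.
(1.8·x) - x = 313.4  ⇒  (0.8)·x = 313.4  ⇒  x = 391.7500 K.
In Celsius: 391.75 - 273.15 = 118.6000°C.
In Fahrenheit: 118.6000 × 1.8 + 32 = 245.5°F.

245.5°F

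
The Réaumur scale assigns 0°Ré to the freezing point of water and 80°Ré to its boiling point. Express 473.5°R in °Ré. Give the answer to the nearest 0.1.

First in Celsius: (473.5 - 491.67) × 5/9 = -10.0944°C.
Linearly onto the Réaumur scale: 0 + (-10.0944 / 100) × (80 - 0) = -8.1°Ré.

-8.1°Ré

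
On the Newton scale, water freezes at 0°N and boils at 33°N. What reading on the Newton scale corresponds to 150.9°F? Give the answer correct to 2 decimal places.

First in Celsius: (150.9 - 32) × 5/9 = 66.0556°C.
Linearly onto the Newton scale: 0 + (66.0556 / 100) × (33 - 0) = 21.80°N.

21.80°N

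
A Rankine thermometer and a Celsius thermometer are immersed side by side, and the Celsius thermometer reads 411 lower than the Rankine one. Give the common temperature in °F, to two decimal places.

-149.51°F

Let x be the Rankine reading; then the Celsius reading is 5/9·x - 273.15.
(5/9·x - 273.15) - x = -411  ⇒  (-4/9)·x = -137.85  ⇒  x = 310.1625°R.
In Celsius: (310.1625 - 491.67) × 5/9 = -100.8375°C.
In Fahrenheit: -100.8375 × 1.8 + 32 = -149.51°F.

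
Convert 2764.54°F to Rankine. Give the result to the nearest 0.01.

3224.21°R

In Celsius: (2764.54 - 32) × 5/9 = 1518.0778°C.
In Rankine: 1518.0778 × 1.8 + 491.67 = 3224.21°R.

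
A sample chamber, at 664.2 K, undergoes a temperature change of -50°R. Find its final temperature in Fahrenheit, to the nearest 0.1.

685.9°F

Initial temperature in Celsius: 664.2 - 273.15 = 391.0500°C.
The 50°R change is an interval, so only the factor 5/9 applies: -50 × 5/9 = -27.7778°C.
Final Celsius temperature: 391.0500 - 27.7778 = 363.2722°C.
In Fahrenheit: 363.2722 × 1.8 + 32 = 685.9°F.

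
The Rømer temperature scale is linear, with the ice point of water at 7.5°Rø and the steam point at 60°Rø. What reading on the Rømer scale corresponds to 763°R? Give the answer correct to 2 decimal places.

First in Celsius: (763 - 491.67) × 5/9 = 150.7389°C.
Linearly onto the Rømer scale: 7.5 + (150.7389 / 100) × (60 - 7.5) = 86.64°Rø.

86.64°Rø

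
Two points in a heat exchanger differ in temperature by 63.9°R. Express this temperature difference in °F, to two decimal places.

Rankine and Fahrenheit degrees are the same size, so the interval is unchanged: 63.90.

63.90°F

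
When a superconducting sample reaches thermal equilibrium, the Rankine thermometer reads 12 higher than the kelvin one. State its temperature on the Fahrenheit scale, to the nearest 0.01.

Let x be the kelvin reading; then the Rankine reading is 1.8·x.
(1.8·x) - x = 12  ⇒  (0.8)·x = 12  ⇒  x = 15.0000 K.
In Celsius: 15 - 273.15 = -258.1500°C.
In Fahrenheit: -258.1500 × 1.8 + 32 = -432.67°F.

-432.67°F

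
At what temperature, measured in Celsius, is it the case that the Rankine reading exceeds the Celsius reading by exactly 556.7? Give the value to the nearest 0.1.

Let C be the Celsius reading. The Rankine reading is R = 1.8·C + 491.67.
Require R - C = 556.7: (0.8)·C + 491.67 = 556.7.
C = (556.7 - 491.67) / (0.8) = 81.3.

81.3°C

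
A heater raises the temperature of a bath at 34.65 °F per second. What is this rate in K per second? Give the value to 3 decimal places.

19.250 K/second

Since only a temperature interval is involved, the additive offset between the scales drops out.
A change of 1°F is a change of 5/9 K, so 34.65 × 5/9 = 19.250.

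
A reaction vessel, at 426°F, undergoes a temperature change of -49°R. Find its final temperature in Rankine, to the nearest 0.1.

836.7°R

Initial temperature in Celsius: (426 - 32) × 5/9 = 218.8889°C.
The 49°R change is an interval, so only the factor 5/9 applies: -49 × 5/9 = -27.2222°C.
Final Celsius temperature: 218.8889 - 27.2222 = 191.6667°C.
In Rankine: 191.6667 × 1.8 + 491.67 = 836.7°R.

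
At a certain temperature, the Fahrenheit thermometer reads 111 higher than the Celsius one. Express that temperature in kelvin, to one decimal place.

Let x be the Celsius reading; then the Fahrenheit reading is 1.8·x + 32.
(1.8·x + 32) - x = 111  ⇒  (0.8)·x = 79  ⇒  x = 98.7500°C.
In kelvin: 98.7500 + 273.15 = 371.9 K.

371.9 K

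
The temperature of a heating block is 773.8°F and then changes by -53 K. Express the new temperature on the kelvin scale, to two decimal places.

Initial temperature in Celsius: (773.8 - 32) × 5/9 = 412.1111°C.
The 53 K change is an interval; Kelvin and Celsius degrees are the same size, so ΔC = -53°C.
Final Celsius temperature: 412.1111 - 53.0000 = 359.1111°C.
In kelvin: 359.1111 + 273.15 = 632.26 K.

632.26 K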